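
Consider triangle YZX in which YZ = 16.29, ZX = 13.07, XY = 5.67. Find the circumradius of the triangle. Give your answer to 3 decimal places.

8.979

By the law of cosines, cos Y = (XY² + YZ² − ZX²) / (2·XY·YZ) ≈ 0.68581, so ∠Y ≈ 46.70°.
Circumradius = ZX/(2 sin Y) ≈ 8.9793.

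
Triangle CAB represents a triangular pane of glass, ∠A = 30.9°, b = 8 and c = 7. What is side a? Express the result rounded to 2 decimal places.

4.11

By the law of cosines, a² = b² + c² − 2·b·c·cos A = 16.897, so a ≈ 4.1106.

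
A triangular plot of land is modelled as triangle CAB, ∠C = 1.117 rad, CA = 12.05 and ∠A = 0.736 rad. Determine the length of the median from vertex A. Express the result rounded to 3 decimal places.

The third angle is ∠B = π − ∠C − ∠A = 1.289 rad.
Law of sines: AB = CA·sin C/sin B ≈ 11.276.
Law of sines: BC = CA·sin A/sin B ≈ 8.4227.
Median from A: ½√(2·CA² + 2·AB² − BC²) ≈ 10.883.

m_A ≈ 10.883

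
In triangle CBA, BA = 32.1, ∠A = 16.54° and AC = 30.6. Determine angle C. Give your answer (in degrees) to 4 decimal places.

91.0767

By the law of cosines, CB² = BA² + AC² − 2·BA·AC·cos A = 83.539, so CB ≈ 9.14.
Law of cosines again: cos C = (AC² + CB² − BA²)/(2·AC·CB) ≈ -0.01879, so ∠C ≈ 91.08°.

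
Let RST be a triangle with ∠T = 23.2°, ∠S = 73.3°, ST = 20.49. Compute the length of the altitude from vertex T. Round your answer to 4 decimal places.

19.6258

The third angle is ∠R = 180° − ∠S − ∠T = 83.50°.
Law of sines: TR = ST·sin S/sin R ≈ 19.753.
Law of sines: RS = ST·sin T/sin R ≈ 8.1241.
Area = ½·ST·TR·sin T ≈ 79.721.
The altitude from T has length 2·area/RS ≈ 19.626.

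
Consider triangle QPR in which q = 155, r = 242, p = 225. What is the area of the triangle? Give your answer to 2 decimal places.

Semiperimeter s = (155 + 225 + 242)/2 = 311.
Heron's formula: area = √(311·156·86·69) ≈ 16967.

16967.44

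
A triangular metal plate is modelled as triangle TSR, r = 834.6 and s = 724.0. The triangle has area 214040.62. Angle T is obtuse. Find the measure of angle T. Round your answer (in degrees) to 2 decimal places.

From area = ½·s·r·sin T, we get sin T = 2·area/(s·r) ≈ 0.70845.
Taking the obtuse solution, ∠T ≈ 134.89°.

134.89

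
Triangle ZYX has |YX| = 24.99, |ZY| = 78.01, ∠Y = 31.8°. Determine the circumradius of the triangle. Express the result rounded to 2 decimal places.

By the law of cosines, |XZ|² = |ZY|² + |YX|² − 2·|ZY|·|YX|·cos Y = 3396.4, so |XZ| ≈ 58.278.
Area = ½·|ZY|·|YX|·sin Y ≈ 513.64.
Circumradius = |XZ|/(2 sin Y) ≈ 55.297.

55.30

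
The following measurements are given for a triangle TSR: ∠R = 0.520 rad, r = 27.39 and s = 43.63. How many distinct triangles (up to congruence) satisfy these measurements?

s·sin R = 43.63·sin(0.520 rad) ≈ 21.68.
Since s sin R < r < s (21.68 < 27.39 < 43.63), two triangles exist.

2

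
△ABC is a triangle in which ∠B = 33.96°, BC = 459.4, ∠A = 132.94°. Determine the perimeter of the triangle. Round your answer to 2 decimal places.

952.18

The third angle is ∠C = 180° − ∠A − ∠B = 13.10°.
Law of sines: CA = BC·sin B/sin A ≈ 350.55.
Law of sines: AB = BC·sin C/sin A ≈ 142.23.
Semiperimeter s = (459.4+350.55+142.23)/2 = 476.09.
Perimeter = 459.4 + 350.55 + 142.23 = 952.18.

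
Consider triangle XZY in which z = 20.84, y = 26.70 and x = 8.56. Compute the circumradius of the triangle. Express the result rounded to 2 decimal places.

R ≈ 16.32

By the law of cosines, cos X = (z² + y² − x²) / (2·z·y) ≈ 0.96501, so ∠X ≈ 15.20°.
Circumradius = x/(2 sin X) ≈ 16.324.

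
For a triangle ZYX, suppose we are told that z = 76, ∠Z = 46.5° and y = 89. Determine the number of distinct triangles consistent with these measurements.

y·sin Z = 89·sin(46.5°) ≈ 64.56.
Since y sin Z < z < y (64.56 < 76 < 89), two triangles exist.

2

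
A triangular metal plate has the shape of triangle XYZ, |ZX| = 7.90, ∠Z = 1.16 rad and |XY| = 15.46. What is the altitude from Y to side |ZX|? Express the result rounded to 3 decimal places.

h_Y ≈ 15.414

Law of sines: sin Y = |ZX|·sin Z/|XY| ≈ 0.46848.
Since |XY| ≥ |ZX|, only the acute value applies: ∠Y ≈ 0.488 rad.
Then ∠X = π − ∠Z − ∠Y ≈ 1.494 rad.
Law of sines gives |YZ| = |XY|·sin X/sin Z ≈ 16.813.
Area = ½·|XY|·|ZX|·sin X ≈ 60.887.
The altitude from Y has length 2·area/|ZX| ≈ 15.414.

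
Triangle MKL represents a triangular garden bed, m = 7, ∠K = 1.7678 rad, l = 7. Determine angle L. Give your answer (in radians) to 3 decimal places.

∠L ≈ 0.687 rad

By the law of cosines, k² = l² + m² − 2·l·m·cos K = 117.18, so k ≈ 10.825.
Law of cosines again: cos L = (m² + k² − l²)/(2·m·k) ≈ 0.77322, so ∠L ≈ 0.6869 rad.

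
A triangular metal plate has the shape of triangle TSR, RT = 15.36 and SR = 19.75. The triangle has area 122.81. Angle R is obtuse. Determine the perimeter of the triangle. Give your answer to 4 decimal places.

66.4480

From area = ½·SR·RT·sin R, we get sin R = 2·area/(SR·RT) ≈ 0.80967.
Taking the obtuse solution, ∠R ≈ 2.1980 rad.
Law of cosines then gives TS ≈ 31.338.
Perimeter = 19.75 + 15.36 + 31.338 = 66.448.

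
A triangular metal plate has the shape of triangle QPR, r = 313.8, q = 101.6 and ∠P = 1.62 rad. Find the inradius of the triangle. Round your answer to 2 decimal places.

By the law of cosines, p² = r² + q² − 2·r·q·cos P = 1.1193e+05, so p ≈ 334.56.
Area = ½·r·q·sin P ≈ 15922.
Semiperimeter s = (101.6+334.56+313.8)/2 = 374.98.
Inradius = area/s = 15922/374.98 ≈ 42.46.

42.46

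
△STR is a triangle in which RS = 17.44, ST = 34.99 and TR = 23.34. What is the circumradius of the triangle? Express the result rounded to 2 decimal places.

By the law of cosines, cos S = (RS² + ST² − TR²) / (2·RS·ST) ≈ 0.80601, so ∠S ≈ 36.29°.
Circumradius = TR/(2 sin S) ≈ 19.716.

19.72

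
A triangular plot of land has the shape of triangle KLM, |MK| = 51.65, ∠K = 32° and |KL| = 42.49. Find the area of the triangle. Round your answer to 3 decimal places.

Area = ½·|MK|·|KL|·sin K ≈ 581.48.

area ≈ 581.483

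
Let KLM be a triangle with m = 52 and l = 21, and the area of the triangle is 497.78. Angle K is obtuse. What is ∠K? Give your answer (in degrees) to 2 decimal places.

From area = ½·l·m·sin K, we get sin K = 2·area/(l·m) ≈ 0.91168.
Taking the obtuse solution, ∠K ≈ 114.26°.

∠K ≈ 114.26°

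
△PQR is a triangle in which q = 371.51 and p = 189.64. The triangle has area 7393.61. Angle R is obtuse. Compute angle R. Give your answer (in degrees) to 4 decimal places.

∠R ≈ 167.8843°

From area = ½·p·q·sin R, we get sin R = 2·area/(p·q) ≈ 0.20989.
Taking the obtuse solution, ∠R ≈ 167.88°.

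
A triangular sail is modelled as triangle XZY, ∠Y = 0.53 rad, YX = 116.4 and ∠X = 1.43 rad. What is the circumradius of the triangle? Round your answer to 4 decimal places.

The third angle is ∠Z = π − ∠Y − ∠X = 1.182 rad.
Law of sines: ZY = YX·sin X/sin Z ≈ 124.56.
Law of sines: XZ = YX·sin Y/sin Z ≈ 63.601.
Circumradius = YX/(2 sin Z) ≈ 62.905.

R ≈ 62.9045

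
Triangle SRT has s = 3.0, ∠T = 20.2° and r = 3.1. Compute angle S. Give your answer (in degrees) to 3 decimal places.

74.642

By the law of cosines, t² = s² + r² − 2·s·r·cos T = 1.154, so t ≈ 1.0743.
Law of cosines again: cos S = (r² + t² − s²)/(2·r·t) ≈ 0.26485, so ∠S ≈ 74.64°.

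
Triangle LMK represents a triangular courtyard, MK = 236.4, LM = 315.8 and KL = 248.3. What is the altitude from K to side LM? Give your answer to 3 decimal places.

Semiperimeter s = (236.4 + 248.3 + 315.8)/2 = 400.25.
Heron's formula: area = √(400.25·163.85·151.95·84.45) ≈ 29009.
The altitude from K has length 2·area/LM ≈ 183.72.

183.720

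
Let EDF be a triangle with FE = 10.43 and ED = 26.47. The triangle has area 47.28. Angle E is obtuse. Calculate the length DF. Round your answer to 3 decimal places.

From area = ½·FE·ED·sin E, we get sin E = 2·area/(FE·ED) ≈ 0.34251.
Taking the obtuse solution, ∠E ≈ 2.792 rad.
Law of cosines then gives DF ≈ 36.445.

36.445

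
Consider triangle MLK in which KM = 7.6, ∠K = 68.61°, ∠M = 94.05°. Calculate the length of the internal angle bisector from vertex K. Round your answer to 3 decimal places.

t_K ≈ 9.667

The third angle is ∠L = 180° − ∠K − ∠M = 17.34°.
Law of sines: LK = KM·sin M/sin L ≈ 25.436.
Law of sines: ML = KM·sin K/sin L ≈ 23.743.
The bisector from K has length 2·LK·KM·cos(∠K/2)/(LK+KM) ≈ 9.6674.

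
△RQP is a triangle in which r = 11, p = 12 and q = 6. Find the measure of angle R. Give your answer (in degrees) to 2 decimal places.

∠R ≈ 65.81°

By the law of cosines, cos R = (q² + p² − r²) / (2·q·p) ≈ 0.40972, so ∠R ≈ 65.81°.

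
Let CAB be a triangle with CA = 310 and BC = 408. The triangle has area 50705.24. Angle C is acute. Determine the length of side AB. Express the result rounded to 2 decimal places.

From area = ½·BC·CA·sin C, we get sin C = 2·area/(BC·CA) ≈ 0.80179.
Taking the acute solution, ∠C ≈ 53.30°.
Law of cosines then gives AB ≈ 333.76.

333.76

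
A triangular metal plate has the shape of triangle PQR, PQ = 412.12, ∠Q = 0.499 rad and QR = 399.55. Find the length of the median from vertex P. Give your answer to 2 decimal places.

m_P ≈ 255.28

By the law of cosines, RP² = PQ² + QR² − 2·PQ·QR·cos Q = 40315, so RP ≈ 200.79.
Median from P: ½√(2·RP² + 2·PQ² − QR²) ≈ 255.28.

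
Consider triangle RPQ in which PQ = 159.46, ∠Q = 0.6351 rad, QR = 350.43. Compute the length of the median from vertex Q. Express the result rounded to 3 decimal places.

By the law of cosines, RP² = PQ² + QR² − 2·PQ·QR·cos Q = 58261, so RP ≈ 241.37.
Median from Q: ½√(2·PQ² + 2·QR² − RP²) ≈ 244.03.

m_Q ≈ 244.027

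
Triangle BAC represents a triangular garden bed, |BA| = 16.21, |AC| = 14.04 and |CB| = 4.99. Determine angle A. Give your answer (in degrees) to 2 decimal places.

17.13

By the law of cosines, cos A = (|BA|² + |AC|² − |CB|²) / (2·|BA|·|AC|) ≈ 0.95564, so ∠A ≈ 17.13°.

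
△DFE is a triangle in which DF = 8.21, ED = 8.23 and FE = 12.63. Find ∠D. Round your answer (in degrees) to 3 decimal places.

By the law of cosines, cos D = (ED² + DF² − FE²) / (2·ED·DF) ≈ -0.18041, so ∠D ≈ 100.39°.

∠D ≈ 100.394°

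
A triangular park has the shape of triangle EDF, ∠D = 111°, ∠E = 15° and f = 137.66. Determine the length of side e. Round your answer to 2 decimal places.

44.04

The third angle is ∠F = 180° − ∠E − ∠D = 54.00°.
Law of sines: e = f·sin E/sin F ≈ 44.04.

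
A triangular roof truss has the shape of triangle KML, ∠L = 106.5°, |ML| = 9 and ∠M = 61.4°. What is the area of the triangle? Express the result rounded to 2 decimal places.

The third angle is ∠K = 180° − ∠M − ∠L = 12.10°.
Law of sines: |LK| = |ML|·sin M/sin K ≈ 37.696.
Law of sines: |KM| = |ML|·sin L/sin K ≈ 41.167.
Area = ½·|ML|·|LK|·sin L ≈ 162.65.

162.65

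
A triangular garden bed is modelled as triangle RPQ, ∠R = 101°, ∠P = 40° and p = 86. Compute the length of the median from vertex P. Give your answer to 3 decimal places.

The third angle is ∠Q = 180° − ∠R − ∠P = 39.00°.
Law of sines: r = p·sin R/sin P ≈ 131.33.
Law of sines: q = p·sin Q/sin P ≈ 84.198.
Median from P: ½√(2·q² + 2·r² − p²) ≈ 101.59.

101.587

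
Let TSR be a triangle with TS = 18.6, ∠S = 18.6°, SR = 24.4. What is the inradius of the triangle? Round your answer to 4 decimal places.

r ≈ 2.7836

By the law of cosines, RT² = TS² + SR² − 2·TS·SR·cos S = 81.05, so RT ≈ 9.0028.
Area = ½·TS·SR·sin S ≈ 72.378.
Semiperimeter s = (24.4+9.0028+18.6)/2 = 26.001.
Inradius = area/s = 72.378/26.001 ≈ 2.7836.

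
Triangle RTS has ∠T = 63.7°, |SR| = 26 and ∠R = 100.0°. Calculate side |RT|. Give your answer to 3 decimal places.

The third angle is ∠S = 180° − ∠R − ∠T = 16.30°.
Law of sines: |RT| = |SR|·sin S/sin T ≈ 8.1399.

8.140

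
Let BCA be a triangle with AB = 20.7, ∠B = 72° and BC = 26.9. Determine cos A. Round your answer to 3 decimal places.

cos A ≈ 0.436

By the law of cosines, CA² = AB² + BC² − 2·AB·BC·cos B = 807.96, so CA ≈ 28.425.
Law of cosines again: cos A = (CA² + AB² − BC²)/(2·CA·AB) ≈ 0.43580, so ∠A ≈ 64.16°.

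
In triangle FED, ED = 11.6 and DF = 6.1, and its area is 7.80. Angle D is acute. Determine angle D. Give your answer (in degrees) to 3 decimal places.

From area = ½·ED·DF·sin D, we get sin D = 2·area/(ED·DF) ≈ 0.22046.
Taking the acute solution, ∠D ≈ 12.74°.

12.736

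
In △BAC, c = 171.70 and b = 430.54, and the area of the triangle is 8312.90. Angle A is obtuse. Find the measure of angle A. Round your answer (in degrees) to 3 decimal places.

167.003

From area = ½·c·b·sin A, we get sin A = 2·area/(c·b) ≈ 0.22490.
Taking the obtuse solution, ∠A ≈ 167.00°.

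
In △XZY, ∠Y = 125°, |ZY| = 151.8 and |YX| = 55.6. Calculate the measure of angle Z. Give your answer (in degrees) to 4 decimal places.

∠Z ≈ 13.9253°

By the law of cosines, |XZ|² = |ZY|² + |YX|² − 2·|ZY|·|YX|·cos Y = 35817, so |XZ| ≈ 189.25.
Law of cosines again: cos Z = (|XZ|² + |ZY|² − |YX|²)/(2·|XZ|·|ZY|) ≈ 0.97061, so ∠Z ≈ 13.93°.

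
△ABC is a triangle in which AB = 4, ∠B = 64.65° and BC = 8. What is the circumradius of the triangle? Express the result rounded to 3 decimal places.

4.013

By the law of cosines, CA² = AB² + BC² − 2·AB·BC·cos B = 52.599, so CA ≈ 7.2525.
Area = ½·AB·BC·sin B ≈ 14.459.
Circumradius = CA/(2 sin B) ≈ 4.0126.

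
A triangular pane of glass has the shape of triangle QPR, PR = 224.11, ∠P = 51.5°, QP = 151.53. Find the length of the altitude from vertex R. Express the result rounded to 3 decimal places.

175.390

By the law of cosines, RQ² = QP² + PR² − 2·QP·PR·cos P = 30906, so RQ ≈ 175.8.
Area = ½·QP·PR·sin P ≈ 13288.
The altitude from R has length 2·area/QP ≈ 175.39.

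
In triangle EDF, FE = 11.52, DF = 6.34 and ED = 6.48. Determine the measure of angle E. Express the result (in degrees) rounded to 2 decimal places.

By the law of cosines, cos E = (FE² + ED² − DF²) / (2·FE·ED) ≈ 0.90091, so ∠E ≈ 25.72°.

25.72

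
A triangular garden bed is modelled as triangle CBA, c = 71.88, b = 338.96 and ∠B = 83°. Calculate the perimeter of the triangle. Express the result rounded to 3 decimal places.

perimeter ≈ 750.967

Law of sines: sin C = c·sin B/b ≈ 0.21048.
Since b ≥ c, only the acute value applies: ∠C ≈ 12.15°.
Then ∠A = 180° − ∠B − ∠C ≈ 84.85°.
Law of sines gives a = b·sin A/sin B ≈ 340.13.
Semiperimeter s = (71.88+338.96+340.13)/2 = 375.48.
Perimeter = 71.88 + 338.96 + 340.13 = 750.97.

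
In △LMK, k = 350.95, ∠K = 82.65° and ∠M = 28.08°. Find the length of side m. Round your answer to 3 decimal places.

166.562

The third angle is ∠L = 180° − ∠M − ∠K = 69.27°.
Law of sines: m = k·sin M/sin K ≈ 166.56.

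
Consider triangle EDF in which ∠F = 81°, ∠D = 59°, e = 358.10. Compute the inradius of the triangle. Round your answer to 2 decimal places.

The third angle is ∠E = 180° − ∠D − ∠F = 40.00°.
Law of sines: d = e·sin D/sin E ≈ 477.53.
Law of sines: f = e·sin F/sin E ≈ 550.25.
Area = ½·e·d·sin F ≈ 84449.
Semiperimeter s = (358.1+477.53+550.25)/2 = 692.94.
Inradius = area/s = 84449/692.94 ≈ 121.87.

121.87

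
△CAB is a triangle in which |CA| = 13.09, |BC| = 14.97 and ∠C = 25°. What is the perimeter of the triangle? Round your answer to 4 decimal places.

By the law of cosines, |AB|² = |BC|² + |CA|² − 2·|BC|·|CA|·cos C = 40.254, so |AB| ≈ 6.3446.
Semiperimeter s = (6.3446+14.97+13.09)/2 = 17.202.
Perimeter = 6.3446 + 14.97 + 13.09 = 34.405.

perimeter ≈ 34.4046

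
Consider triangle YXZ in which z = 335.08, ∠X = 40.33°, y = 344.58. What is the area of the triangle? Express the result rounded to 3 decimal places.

Area = ½·z·y·sin X ≈ 37363.

area ≈ 37362.826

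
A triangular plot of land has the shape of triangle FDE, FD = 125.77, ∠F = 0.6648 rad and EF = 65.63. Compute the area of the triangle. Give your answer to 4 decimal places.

area ≈ 2546.0414

Area = ½·EF·FD·sin F ≈ 2546.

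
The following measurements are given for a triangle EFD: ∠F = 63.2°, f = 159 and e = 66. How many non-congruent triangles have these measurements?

e·sin F = 66·sin(63.2°) ≈ 58.91.
Since f ≥ e, exactly one triangle exists.

1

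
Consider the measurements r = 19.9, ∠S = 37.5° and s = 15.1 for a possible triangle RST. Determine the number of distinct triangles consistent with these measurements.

r·sin S = 19.9·sin(37.5°) ≈ 12.11.
Since r sin S < s < r (12.11 < 15.1 < 19.9), two triangles exist.

2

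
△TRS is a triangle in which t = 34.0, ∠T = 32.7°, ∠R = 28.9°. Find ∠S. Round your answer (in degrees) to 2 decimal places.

∠S ≈ 118.40°

The third angle is ∠S = 180° − ∠T − ∠R = 118.40°.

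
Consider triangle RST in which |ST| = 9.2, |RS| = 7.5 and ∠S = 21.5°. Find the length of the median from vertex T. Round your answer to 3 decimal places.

By the law of cosines, |TR|² = |RS|² + |ST|² − 2·|RS|·|ST|·cos S = 12.492, so |TR| ≈ 3.5345.
Median from T: ½√(2·|ST|² + 2·|TR|² − |RS|²) ≈ 5.874.

5.874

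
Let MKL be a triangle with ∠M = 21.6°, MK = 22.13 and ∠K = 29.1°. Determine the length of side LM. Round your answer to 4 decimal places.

13.9080

The third angle is ∠L = 180° − ∠M − ∠K = 129.30°.
Law of sines: LM = MK·sin K/sin L ≈ 13.908.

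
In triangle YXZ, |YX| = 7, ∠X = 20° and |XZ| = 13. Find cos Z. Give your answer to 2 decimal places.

By the law of cosines, |ZY|² = |YX|² + |XZ|² − 2·|YX|·|XZ|·cos X = 46.976, so |ZY| ≈ 6.8539.
Law of cosines again: cos Z = (|XZ|² + |ZY|² − |YX|²)/(2·|XZ|·|ZY|) ≈ 0.93701, so ∠Z ≈ 20.45°.

0.94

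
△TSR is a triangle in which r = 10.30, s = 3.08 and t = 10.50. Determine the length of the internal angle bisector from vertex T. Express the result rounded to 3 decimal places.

3.491

By the law of cosines, cos T = (s² + r² − t²) / (2·s·r) ≈ 0.08395, so ∠T ≈ 85.18°.
The bisector from T has length 2·s·r·cos(∠T/2)/(s+r) ≈ 3.491.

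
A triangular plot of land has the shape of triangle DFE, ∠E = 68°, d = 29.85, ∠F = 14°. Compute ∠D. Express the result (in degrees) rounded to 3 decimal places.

∠D ≈ 98.000°

The third angle is ∠D = 180° − ∠F − ∠E = 98.00°.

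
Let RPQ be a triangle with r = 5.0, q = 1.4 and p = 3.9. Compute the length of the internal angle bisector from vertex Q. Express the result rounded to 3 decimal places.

By the law of cosines, cos Q = (r² + p² − q²) / (2·r·p) ≈ 0.98077, so ∠Q ≈ 11.25°.
The bisector from Q has length 2·r·p·cos(∠Q/2)/(r+p) ≈ 4.3609.

t_Q ≈ 4.361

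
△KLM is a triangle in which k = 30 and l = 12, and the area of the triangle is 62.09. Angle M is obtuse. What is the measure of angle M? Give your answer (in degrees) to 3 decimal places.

159.822

From area = ½·k·l·sin M, we get sin M = 2·area/(k·l) ≈ 0.34494.
Taking the obtuse solution, ∠M ≈ 159.82°.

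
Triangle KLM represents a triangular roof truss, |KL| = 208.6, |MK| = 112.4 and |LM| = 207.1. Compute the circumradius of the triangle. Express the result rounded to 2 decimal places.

107.95

By the law of cosines, cos K = (|MK|² + |KL|² − |LM|²) / (2·|MK|·|KL|) ≈ 0.28271, so ∠K ≈ 73.58°.
Circumradius = |LM|/(2 sin K) ≈ 107.95.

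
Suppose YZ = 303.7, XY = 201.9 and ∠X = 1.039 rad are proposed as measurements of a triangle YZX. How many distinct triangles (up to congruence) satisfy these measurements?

1

XY·sin X = 201.9·sin(1.039 rad) ≈ 174.
Since YZ ≥ XY, exactly one triangle exists.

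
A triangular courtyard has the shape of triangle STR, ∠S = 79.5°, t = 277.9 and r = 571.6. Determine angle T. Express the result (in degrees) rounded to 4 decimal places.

∠T ≈ 27.6774°

By the law of cosines, s² = t² + r² − 2·t·r·cos S = 3.4606e+05, so s ≈ 588.27.
Law of cosines again: cos T = (r² + s² − t²)/(2·r·s) ≈ 0.88558, so ∠T ≈ 27.68°.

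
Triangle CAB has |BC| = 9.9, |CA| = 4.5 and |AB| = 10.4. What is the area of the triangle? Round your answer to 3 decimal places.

area ≈ 22.131

Semiperimeter s = (10.4 + 9.9 + 4.5)/2 = 12.4.
Heron's formula: area = √(12.4·2·2.5·7.9) ≈ 22.131.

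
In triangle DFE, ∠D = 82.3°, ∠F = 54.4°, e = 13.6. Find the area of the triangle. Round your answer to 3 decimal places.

108.655

The third angle is ∠E = 180° − ∠D − ∠F = 43.30°.
Law of sines: d = e·sin D/sin E ≈ 19.652.
Law of sines: f = e·sin F/sin E ≈ 16.124.
Area = ½·e·d·sin F ≈ 108.65.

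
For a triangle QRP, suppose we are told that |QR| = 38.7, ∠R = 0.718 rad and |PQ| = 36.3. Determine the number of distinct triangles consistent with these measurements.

2

|QR|·sin R = 38.7·sin(0.718 rad) ≈ 25.46.
Since |QR| sin R < |PQ| < |QR| (25.46 < 36.3 < 38.7), two triangles exist.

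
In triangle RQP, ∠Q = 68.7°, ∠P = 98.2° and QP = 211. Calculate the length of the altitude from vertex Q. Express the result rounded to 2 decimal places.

The third angle is ∠R = 180° − ∠Q − ∠P = 13.10°.
Law of sines: PR = QP·sin Q/sin R ≈ 867.35.
Law of sines: RQ = QP·sin P/sin R ≈ 921.43.
Area = ½·QP·PR·sin P ≈ 90570.
The altitude from Q has length 2·area/PR ≈ 208.84.

208.84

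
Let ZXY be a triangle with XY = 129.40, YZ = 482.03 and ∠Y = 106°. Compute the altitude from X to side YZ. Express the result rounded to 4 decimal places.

h_X ≈ 124.3873

By the law of cosines, ZX² = XY² + YZ² − 2·XY·YZ·cos Y = 2.8348e+05, so ZX ≈ 532.43.
Area = ½·XY·YZ·sin Y ≈ 29979.
The altitude from X has length 2·area/YZ ≈ 124.39.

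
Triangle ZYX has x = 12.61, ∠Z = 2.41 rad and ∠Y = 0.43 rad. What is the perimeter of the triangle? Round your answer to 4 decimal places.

The third angle is ∠X = π − ∠Z − ∠Y = 0.302 rad.
Law of sines: z = x·sin Z/sin X ≈ 28.36.
Law of sines: y = x·sin Y/sin X ≈ 17.697.
Semiperimeter s = (28.36+17.697+12.61)/2 = 29.334.
Perimeter = 28.36 + 17.697 + 12.61 = 58.667.

58.6673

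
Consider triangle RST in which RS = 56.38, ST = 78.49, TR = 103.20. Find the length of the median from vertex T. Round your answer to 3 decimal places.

87.240

Median from T: ½√(2·ST² + 2·TR² − RS²) ≈ 87.24.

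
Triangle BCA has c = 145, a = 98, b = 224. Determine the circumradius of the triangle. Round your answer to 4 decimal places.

R ≈ 154.2892

By the law of cosines, cos B = (c² + a² − b²) / (2·c·a) ≈ -0.68779, so ∠B ≈ 133.46°.
Circumradius = b/(2 sin B) ≈ 154.29.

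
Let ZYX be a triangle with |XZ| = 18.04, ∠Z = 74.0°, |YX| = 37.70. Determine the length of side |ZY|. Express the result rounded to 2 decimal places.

Law of sines: sin Y = |XZ|·sin Z/|YX| ≈ 0.45998.
Since |YX| ≥ |XZ|, only the acute value applies: ∠Y ≈ 27.39°.
Then ∠X = 180° − ∠Z − ∠Y ≈ 78.61°.
Law of sines gives |ZY| = |YX|·sin X/sin Z ≈ 38.447.

38.45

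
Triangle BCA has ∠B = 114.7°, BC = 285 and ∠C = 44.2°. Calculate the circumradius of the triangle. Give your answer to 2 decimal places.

The third angle is ∠A = 180° − ∠B − ∠C = 21.10°.
Law of sines: CA = BC·sin B/sin A ≈ 719.24.
Law of sines: AB = BC·sin C/sin A ≈ 551.93.
Circumradius = BC/(2 sin A) ≈ 395.84.

395.84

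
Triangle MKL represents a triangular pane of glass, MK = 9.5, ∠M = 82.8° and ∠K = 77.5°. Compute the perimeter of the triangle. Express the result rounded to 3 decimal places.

The third angle is ∠L = 180° − ∠M − ∠K = 19.70°.
Law of sines: KL = MK·sin M/sin L ≈ 27.96.
Law of sines: LM = MK·sin K/sin L ≈ 27.514.
Semiperimeter s = (27.96+27.514+9.5)/2 = 32.487.
Perimeter = 27.96 + 27.514 + 9.5 = 64.974.

64.974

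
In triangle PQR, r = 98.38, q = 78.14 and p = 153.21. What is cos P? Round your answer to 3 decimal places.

By the law of cosines, cos P = (q² + r² − p²) / (2·q·r) ≈ -0.50009, so ∠P ≈ 2.095 rad.

cos P ≈ -0.500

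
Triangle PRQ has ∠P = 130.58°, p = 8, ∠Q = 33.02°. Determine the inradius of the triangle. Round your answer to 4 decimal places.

The third angle is ∠R = 180° − ∠Q − ∠P = 16.40°.
Law of sines: r = p·sin R/sin P ≈ 2.974.
Law of sines: q = p·sin Q/sin P ≈ 5.7399.
Area = ½·p·r·sin Q ≈ 6.4825.
Semiperimeter s = (8+2.974+5.7399)/2 = 8.3569.
Inradius = area/s = 6.4825/8.3569 ≈ 0.7757.

0.7757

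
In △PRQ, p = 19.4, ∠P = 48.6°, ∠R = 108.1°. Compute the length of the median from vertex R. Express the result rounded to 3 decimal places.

The third angle is ∠Q = 180° − ∠P − ∠R = 23.30°.
Law of sines: r = p·sin R/sin P ≈ 24.583.
Law of sines: q = p·sin Q/sin P ≈ 10.23.
Median from R: ½√(2·q² + 2·p² − r²) ≈ 9.4564.

m_R ≈ 9.456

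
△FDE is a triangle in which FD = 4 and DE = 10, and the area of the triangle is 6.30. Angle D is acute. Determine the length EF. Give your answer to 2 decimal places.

6.33

From area = ½·FD·DE·sin D, we get sin D = 2·area/(FD·DE) ≈ 0.31500.
Taking the acute solution, ∠D ≈ 18.36°.
Law of cosines then gives EF ≈ 6.3303.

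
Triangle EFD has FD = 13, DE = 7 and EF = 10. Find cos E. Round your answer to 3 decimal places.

-0.143

By the law of cosines, cos E = (DE² + EF² − FD²) / (2·DE·EF) ≈ -0.14286, so ∠E ≈ 98.21°.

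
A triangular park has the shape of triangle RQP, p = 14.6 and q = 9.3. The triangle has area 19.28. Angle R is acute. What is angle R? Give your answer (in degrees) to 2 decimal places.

From area = ½·q·p·sin R, we get sin R = 2·area/(q·p) ≈ 0.28399.
Taking the acute solution, ∠R ≈ 16.50°.

∠R ≈ 16.50°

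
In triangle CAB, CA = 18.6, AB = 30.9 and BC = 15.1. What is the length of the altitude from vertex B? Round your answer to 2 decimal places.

Semiperimeter s = (30.9 + 15.1 + 18.6)/2 = 32.3.
Heron's formula: area = √(32.3·1.4·17.2·13.7) ≈ 103.23.
The altitude from B has length 2·area/CA ≈ 11.1.

11.10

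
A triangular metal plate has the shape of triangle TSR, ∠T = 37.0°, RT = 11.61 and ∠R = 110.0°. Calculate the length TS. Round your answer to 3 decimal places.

20.031

The third angle is ∠S = 180° − ∠R − ∠T = 33.00°.
Law of sines: TS = RT·sin R/sin S ≈ 20.031.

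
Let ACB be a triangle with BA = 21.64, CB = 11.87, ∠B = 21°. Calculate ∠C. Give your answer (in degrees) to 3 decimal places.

By the law of cosines, AC² = CB² + BA² − 2·CB·BA·cos B = 129.57, so AC ≈ 11.383.
Law of cosines again: cos C = (AC² + CB² − BA²)/(2·AC·CB) ≈ -0.73202, so ∠C ≈ 137.06°.

∠C ≈ 137.056°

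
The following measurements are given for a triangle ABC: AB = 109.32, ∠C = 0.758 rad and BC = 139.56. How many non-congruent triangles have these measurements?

BC·sin C = 139.56·sin(0.758 rad) ≈ 95.94.
Since BC sin C < AB < BC (95.94 < 109.32 < 139.56), two triangles exist.

2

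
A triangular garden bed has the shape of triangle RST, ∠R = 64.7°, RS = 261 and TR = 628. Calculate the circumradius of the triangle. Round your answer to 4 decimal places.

314.0265

By the law of cosines, ST² = TR² + RS² − 2·TR·RS·cos R = 3.2241e+05, so ST ≈ 567.81.
Area = ½·TR·RS·sin R ≈ 74093.
Circumradius = ST/(2 sin R) ≈ 314.03.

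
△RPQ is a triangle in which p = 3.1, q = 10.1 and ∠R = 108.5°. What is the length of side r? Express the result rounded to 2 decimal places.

By the law of cosines, r² = p² + q² − 2·p·q·cos R = 131.49, so r ≈ 11.467.

11.47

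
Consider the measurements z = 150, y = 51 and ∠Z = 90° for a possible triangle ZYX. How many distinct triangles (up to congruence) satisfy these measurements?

1

y·sin Z = 51·sin(90°) ≈ 51.
Since ∠Z is not acute, a triangle exists only if z > y; here z > y, so there is exactly one triangle.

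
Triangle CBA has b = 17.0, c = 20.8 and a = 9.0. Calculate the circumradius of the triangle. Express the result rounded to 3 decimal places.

By the law of cosines, cos C = (b² + a² − c²) / (2·b·a) ≈ -0.20471, so ∠C ≈ 101.81°.
Circumradius = c/(2 sin C) ≈ 10.625.

10.625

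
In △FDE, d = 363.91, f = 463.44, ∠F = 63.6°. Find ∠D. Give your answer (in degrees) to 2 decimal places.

Law of sines: sin D = d·sin F/f ≈ 0.70335.
Since f ≥ d, only the acute value applies: ∠D ≈ 44.70°.
Then ∠E = 180° − ∠F − ∠D ≈ 71.70°.

∠D ≈ 44.70°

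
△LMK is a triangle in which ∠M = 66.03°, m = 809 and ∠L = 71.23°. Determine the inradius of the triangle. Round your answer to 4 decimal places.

r ≈ 204.7246

The third angle is ∠K = 180° − ∠L − ∠M = 42.74°.
Law of sines: l = m·sin L/sin M ≈ 838.27.
Law of sines: k = m·sin K/sin M ≈ 600.87.
Area = ½·m·l·sin K ≈ 2.3012e+05.
Semiperimeter s = (838.27+809+600.87)/2 = 1124.1.
Inradius = area/s = 2.3012e+05/1124.1 ≈ 204.72.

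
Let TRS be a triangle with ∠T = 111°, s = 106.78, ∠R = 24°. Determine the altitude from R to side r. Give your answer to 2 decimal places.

The third angle is ∠S = 180° − ∠T − ∠R = 45.00°.
Law of sines: t = s·sin T/sin S ≈ 140.98.
Law of sines: r = s·sin R/sin S ≈ 61.421.
Area = ½·s·t·sin R ≈ 3061.5.
The altitude from R has length 2·area/r ≈ 99.688.

99.69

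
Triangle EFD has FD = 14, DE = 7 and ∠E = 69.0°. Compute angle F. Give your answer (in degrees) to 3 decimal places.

∠F ≈ 27.826°

Law of sines: sin F = DE·sin E/FD ≈ 0.46679.
Since FD ≥ DE, only the acute value applies: ∠F ≈ 27.83°.
Then ∠D = 180° − ∠E − ∠F ≈ 83.17°.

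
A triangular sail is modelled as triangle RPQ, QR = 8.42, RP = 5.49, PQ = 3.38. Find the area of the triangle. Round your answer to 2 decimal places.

Semiperimeter s = (3.38 + 8.42 + 5.49)/2 = 8.645.
Heron's formula: area = √(8.645·5.265·0.225·3.155) ≈ 5.6842.

area ≈ 5.68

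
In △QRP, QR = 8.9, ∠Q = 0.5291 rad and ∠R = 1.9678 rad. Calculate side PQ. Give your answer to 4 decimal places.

13.6580

The third angle is ∠P = π − ∠Q − ∠R = 0.6447 rad.
Law of sines: PQ = QR·sin R/sin P ≈ 13.658.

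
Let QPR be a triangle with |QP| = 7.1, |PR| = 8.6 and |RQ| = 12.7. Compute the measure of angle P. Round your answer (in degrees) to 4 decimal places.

By the law of cosines, cos P = (|QP|² + |PR|² − |RQ|²) / (2·|QP|·|PR|) ≈ -0.30233, so ∠P ≈ 107.60°.

107.5973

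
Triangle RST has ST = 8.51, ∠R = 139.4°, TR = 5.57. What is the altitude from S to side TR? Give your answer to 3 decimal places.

Law of sines: sin S = TR·sin R/ST ≈ 0.42595.
Since ST ≥ TR, only the acute value applies: ∠S ≈ 25.21°.
Then ∠T = 180° − ∠R − ∠S ≈ 15.39°.
Law of sines gives RS = ST·sin T/sin R ≈ 3.4703.
Area = ½·ST·TR·sin T ≈ 6.2895.
The altitude from S has length 2·area/TR ≈ 2.2584.

2.258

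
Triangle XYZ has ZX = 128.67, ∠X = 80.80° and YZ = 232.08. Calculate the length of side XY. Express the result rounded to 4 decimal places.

Law of sines: sin Y = ZX·sin X/YZ ≈ 0.54729.
Since YZ ≥ ZX, only the acute value applies: ∠Y ≈ 33.18°.
Then ∠Z = 180° − ∠X − ∠Y ≈ 66.02°.
Law of sines gives XY = YZ·sin Z/sin X ≈ 214.81.

214.8098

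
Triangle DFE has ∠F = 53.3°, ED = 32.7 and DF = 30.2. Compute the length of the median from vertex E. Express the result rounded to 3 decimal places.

Law of sines: sin E = DF·sin F/ED ≈ 0.74048.
Since ED ≥ DF, only the acute value applies: ∠E ≈ 47.77°.
Then ∠D = 180° − ∠F − ∠E ≈ 78.93°.
Law of sines gives FE = ED·sin D/sin F ≈ 40.025.
Median from E: ½√(2·FE² + 2·ED² − DF²) ≈ 33.281.

m_E ≈ 33.281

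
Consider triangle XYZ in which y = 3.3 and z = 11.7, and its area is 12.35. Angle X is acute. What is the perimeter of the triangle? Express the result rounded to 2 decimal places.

From area = ½·y·z·sin X, we get sin X = 2·area/(y·z) ≈ 0.63973.
Taking the acute solution, ∠X ≈ 39.77°.
Law of cosines then gives x ≈ 9.4037.
Perimeter = 9.4037 + 3.3 + 11.7 = 24.404.

perimeter ≈ 24.40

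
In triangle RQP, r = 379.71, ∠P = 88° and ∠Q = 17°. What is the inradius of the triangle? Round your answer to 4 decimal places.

49.1427

The third angle is ∠R = 180° − ∠Q − ∠P = 75.00°.
Law of sines: q = r·sin Q/sin R ≈ 114.93.
Law of sines: p = r·sin P/sin R ≈ 392.87.
Area = ½·r·q·sin P ≈ 21807.
Semiperimeter s = (379.71+114.93+392.87)/2 = 443.75.
Inradius = area/s = 21807/443.75 ≈ 49.143.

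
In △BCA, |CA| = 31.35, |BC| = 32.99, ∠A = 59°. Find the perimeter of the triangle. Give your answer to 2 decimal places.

perimeter ≈ 99.62

Law of sines: sin B = |CA|·sin A/|BC| ≈ 0.81456.
Since |BC| ≥ |CA|, only the acute value applies: ∠B ≈ 54.54°.
Then ∠C = 180° − ∠A − ∠B ≈ 66.46°.
Law of sines gives |AB| = |BC|·sin C/sin A ≈ 35.283.
Semiperimeter s = (31.35+35.283+32.99)/2 = 49.812.
Perimeter = 31.35 + 35.283 + 32.99 = 99.623.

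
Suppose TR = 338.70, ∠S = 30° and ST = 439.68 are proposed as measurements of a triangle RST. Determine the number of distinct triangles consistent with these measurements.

2

ST·sin S = 439.68·sin(30°) ≈ 219.8.
Since ST sin S < TR < ST (219.8 < 338.70 < 439.68), two triangles exist.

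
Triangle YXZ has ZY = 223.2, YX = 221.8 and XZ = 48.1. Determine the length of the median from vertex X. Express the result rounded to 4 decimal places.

Median from X: ½√(2·YX² + 2·XZ² − ZY²) ≈ 115.33.

m_X ≈ 115.3250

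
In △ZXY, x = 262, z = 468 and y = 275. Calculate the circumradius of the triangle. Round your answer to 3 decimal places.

By the law of cosines, cos Z = (x² + y² − z²) / (2·x·y) ≈ -0.51877, so ∠Z ≈ 2.116 rad.
Circumradius = z/(2 sin Z) ≈ 273.71.

273.712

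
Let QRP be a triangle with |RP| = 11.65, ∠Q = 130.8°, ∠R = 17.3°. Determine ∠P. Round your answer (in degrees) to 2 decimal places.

The third angle is ∠P = 180° − ∠Q − ∠R = 31.90°.

31.90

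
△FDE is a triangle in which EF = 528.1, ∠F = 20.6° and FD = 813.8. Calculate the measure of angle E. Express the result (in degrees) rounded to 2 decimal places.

By the law of cosines, DE² = EF² + FD² − 2·EF·FD·cos F = 1.3658e+05, so DE ≈ 369.57.
Law of cosines again: cos E = (DE² + EF² − FD²)/(2·DE·EF) ≈ -0.63226, so ∠E ≈ 129.22°.

∠E ≈ 129.22°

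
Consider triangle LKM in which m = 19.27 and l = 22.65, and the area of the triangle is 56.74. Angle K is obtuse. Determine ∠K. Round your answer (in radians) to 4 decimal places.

2.8786

From area = ½·m·l·sin K, we get sin K = 2·area/(m·l) ≈ 0.26000.
Taking the obtuse solution, ∠K ≈ 2.8786 rad.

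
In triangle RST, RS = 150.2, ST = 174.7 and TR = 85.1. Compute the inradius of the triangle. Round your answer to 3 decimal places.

31.163

Semiperimeter s = (174.7 + 85.1 + 150.2)/2 = 205.
Heron's formula: area = √(205·30.3·119.9·54.8) ≈ 6388.5.
Inradius = area/s = 6388.5/205 ≈ 31.163.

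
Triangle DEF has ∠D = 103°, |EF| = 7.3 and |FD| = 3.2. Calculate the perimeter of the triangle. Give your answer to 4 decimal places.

Law of sines: sin E = |FD|·sin D/|EF| ≈ 0.42712.
Since |EF| ≥ |FD|, only the acute value applies: ∠E ≈ 25.28°.
Then ∠F = 180° − ∠D − ∠E ≈ 51.72°.
Law of sines gives |DE| = |EF|·sin F/sin D ≈ 5.8808.
Semiperimeter s = (7.3+3.2+5.8808)/2 = 8.1904.
Perimeter = 7.3 + 3.2 + 5.8808 = 16.381.

perimeter ≈ 16.3808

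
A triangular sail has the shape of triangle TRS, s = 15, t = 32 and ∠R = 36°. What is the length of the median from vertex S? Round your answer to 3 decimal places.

26.304

By the law of cosines, r² = s² + t² − 2·s·t·cos R = 472.34, so r ≈ 21.733.
Median from S: ½√(2·t² + 2·r² − s²) ≈ 26.304.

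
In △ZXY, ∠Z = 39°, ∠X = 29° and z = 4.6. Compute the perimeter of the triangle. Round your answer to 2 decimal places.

perimeter ≈ 14.92

The third angle is ∠Y = 180° − ∠Z − ∠X = 112.00°.
Law of sines: x = z·sin X/sin Z ≈ 3.5437.
Law of sines: y = z·sin Y/sin Z ≈ 6.7772.
Semiperimeter s = (4.6+3.5437+6.7772)/2 = 7.4605.
Perimeter = 4.6 + 3.5437 + 6.7772 = 14.921.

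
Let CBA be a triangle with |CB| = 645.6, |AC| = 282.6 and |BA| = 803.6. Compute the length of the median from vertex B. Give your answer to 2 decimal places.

m_B ≈ 715.07

Median from B: ½√(2·|CB|² + 2·|BA|² − |AC|²) ≈ 715.07.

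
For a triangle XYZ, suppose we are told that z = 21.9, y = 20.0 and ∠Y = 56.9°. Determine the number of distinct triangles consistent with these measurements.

2

z·sin Y = 21.9·sin(56.9°) ≈ 18.35.
Since z sin Y < y < z (18.35 < 20.0 < 21.9), two triangles exist.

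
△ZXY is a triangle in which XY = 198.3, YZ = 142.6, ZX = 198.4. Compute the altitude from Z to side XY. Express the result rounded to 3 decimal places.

h_Z ≈ 133.102

Semiperimeter s = (198.3 + 142.6 + 198.4)/2 = 269.65.
Heron's formula: area = √(269.65·71.35·127.05·71.25) ≈ 13197.
The altitude from Z has length 2·area/XY ≈ 133.1.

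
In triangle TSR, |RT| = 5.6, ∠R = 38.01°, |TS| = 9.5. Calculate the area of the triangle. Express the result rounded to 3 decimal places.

area ≈ 22.871

Law of sines: sin S = |RT|·sin R/|TS| ≈ 0.36300.
Since |TS| ≥ |RT|, only the acute value applies: ∠S ≈ 21.28°.
Then ∠T = 180° − ∠R − ∠S ≈ 120.71°.
Law of sines gives |SR| = |TS|·sin T/sin R ≈ 13.264.
Area = ½·|TS|·|RT|·sin T ≈ 22.871.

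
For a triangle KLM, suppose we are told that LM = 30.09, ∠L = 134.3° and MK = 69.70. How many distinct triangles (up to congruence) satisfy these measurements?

LM·sin L = 30.09·sin(134.3°) ≈ 21.54.
Since ∠L is not acute, a triangle exists only if MK > LM; here MK > LM, so there is exactly one triangle.

1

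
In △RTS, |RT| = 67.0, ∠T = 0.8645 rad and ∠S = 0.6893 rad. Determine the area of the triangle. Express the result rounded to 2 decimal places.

The third angle is ∠R = π − ∠T − ∠S = 1.5878 rad.
Law of sines: |TS| = |RT|·sin R/sin S ≈ 105.33.
Law of sines: |SR| = |RT|·sin T/sin S ≈ 80.144.
Area = ½·|RT|·|TS|·sin T ≈ 2684.5.

area ≈ 2684.45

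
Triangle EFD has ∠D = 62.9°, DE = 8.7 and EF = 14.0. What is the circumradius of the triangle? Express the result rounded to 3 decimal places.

Law of sines: sin F = DE·sin D/EF ≈ 0.55320.
Since EF ≥ DE, only the acute value applies: ∠F ≈ 33.59°.
Then ∠E = 180° − ∠D − ∠F ≈ 83.51°.
Law of sines gives FD = EF·sin E/sin D ≈ 15.626.
Circumradius = EF/(2 sin D) ≈ 7.8633.

R ≈ 7.863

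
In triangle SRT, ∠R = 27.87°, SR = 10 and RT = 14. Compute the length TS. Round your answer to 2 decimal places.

6.96

By the law of cosines, TS² = SR² + RT² − 2·SR·RT·cos R = 48.477, so TS ≈ 6.9625.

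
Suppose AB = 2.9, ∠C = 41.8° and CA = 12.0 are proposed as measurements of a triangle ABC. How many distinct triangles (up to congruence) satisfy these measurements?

0

CA·sin C = 12.0·sin(41.8°) ≈ 7.998.
Since AB = 2.9 < 7.998 = CA sin C, no triangle exists.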